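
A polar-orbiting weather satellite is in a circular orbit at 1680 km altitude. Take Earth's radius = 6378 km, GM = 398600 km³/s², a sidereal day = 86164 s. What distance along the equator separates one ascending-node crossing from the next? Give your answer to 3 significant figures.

Semi-major axis a = 6378 + 1680 = 8058 km. Period T = 2π√(a³/μ) = 2π√(8058³/398600) = 7198.7 s = 119.98 min.
During one orbit Earth rotates (7198.7 / 86164) × 360° = 30.08°.
At the equator that is 30.08° × (2π·6378/360) km/° = 30.08 × 111.3 = 3348 km.

3350 km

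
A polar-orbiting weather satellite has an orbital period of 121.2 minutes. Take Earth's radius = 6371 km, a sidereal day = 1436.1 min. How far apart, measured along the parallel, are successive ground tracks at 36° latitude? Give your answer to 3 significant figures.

2730 km

T = 121.2 min = 7272.0 s.
Node shift per orbit = (7272.0/86166) × 360° = 30.38°.
Equatorial spacing = 30.38 × 111.2 km/° = 3378 km.
At 36° latitude, spacing = 3378 × cos(36°) = 2733 km.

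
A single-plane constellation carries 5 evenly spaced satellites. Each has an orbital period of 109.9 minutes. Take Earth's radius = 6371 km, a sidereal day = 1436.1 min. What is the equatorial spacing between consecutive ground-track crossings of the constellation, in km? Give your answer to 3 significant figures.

T = 109.9 min = 6594.0 s.
Single-satellite node shift = (6594.0/86166) × 360° = 27.55°.
With 5 satellites evenly phased, successive equator crossings are 27.55/5 = 5.510° apart.
That is 5.510 × 111.2 = 613 km at the equator.

613 km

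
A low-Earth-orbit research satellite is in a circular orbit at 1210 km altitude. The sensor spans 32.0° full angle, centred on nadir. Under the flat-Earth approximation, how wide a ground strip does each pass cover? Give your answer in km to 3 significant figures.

Half-angle = 32.0°/2 = 16°.
Swath width ≈ 2h·tan(θ/2) = 2 × 1210 × tan(16°) = 693.9 km.

694 km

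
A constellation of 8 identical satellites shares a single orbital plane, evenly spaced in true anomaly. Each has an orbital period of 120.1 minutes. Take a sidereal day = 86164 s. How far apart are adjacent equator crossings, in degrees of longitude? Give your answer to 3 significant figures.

3.76°

T = 120.1 min = 7206.0 s.
Single-satellite node shift = (7206.0/86164) × 360° = 30.11°.
With 8 satellites evenly phased, successive equator crossings are 30.11/8 = 3.763° apart.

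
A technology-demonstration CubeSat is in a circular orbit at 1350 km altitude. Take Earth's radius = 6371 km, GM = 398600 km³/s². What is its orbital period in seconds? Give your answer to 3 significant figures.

Semi-major axis a = 6371 + 1350 = 7721 km. Period T = 2π√(a³/μ) = 2π√(7721³/398600) = 6751.8 s = 112.53 min.

6750 seconds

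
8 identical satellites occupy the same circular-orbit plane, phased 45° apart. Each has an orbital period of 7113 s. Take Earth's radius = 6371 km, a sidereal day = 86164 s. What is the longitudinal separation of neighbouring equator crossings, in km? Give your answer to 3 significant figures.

Single-satellite node shift = (7113.0/86164) × 360° = 29.72°.
With 8 satellites evenly phased, successive equator crossings are 29.72/8 = 3.715° apart.
That is 3.715 × 111.2 = 413 km at the equator.

413 km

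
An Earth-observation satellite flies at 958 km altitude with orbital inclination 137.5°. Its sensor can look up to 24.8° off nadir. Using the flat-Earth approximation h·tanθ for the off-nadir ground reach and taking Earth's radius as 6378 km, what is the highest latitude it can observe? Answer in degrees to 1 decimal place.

Retrograde orbit: the ground track reaches ±(180° − i) = ±(180 − 137.5) = ±42.5°.
Sensor half-swath on the ground ≈ 958·tan(24.8°) = 443 km = 3.98° of latitude.
Maximum observable latitude ≈ 42.5 + 3.98 = 46.5°.

46.5°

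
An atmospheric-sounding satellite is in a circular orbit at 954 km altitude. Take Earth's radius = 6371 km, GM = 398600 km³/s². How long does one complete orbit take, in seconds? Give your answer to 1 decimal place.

Semi-major axis a = 6371 + 954 = 7325 km. Period T = 2π√(a³/μ) = 2π√(7325³/398600) = 6239.1 s = 103.99 min.

6239.1 seconds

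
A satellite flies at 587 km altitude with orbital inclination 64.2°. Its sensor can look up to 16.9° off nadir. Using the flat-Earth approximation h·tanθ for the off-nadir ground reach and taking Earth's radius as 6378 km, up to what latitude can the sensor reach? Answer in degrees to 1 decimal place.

65.8°

For a prograde orbit the ground track reaches latitude ±i = ±64.2°.
Sensor half-swath on the ground ≈ 587·tan(16.9°) = 178 km = 1.60° of latitude.
Maximum observable latitude ≈ 64.2 + 1.60 = 65.8°.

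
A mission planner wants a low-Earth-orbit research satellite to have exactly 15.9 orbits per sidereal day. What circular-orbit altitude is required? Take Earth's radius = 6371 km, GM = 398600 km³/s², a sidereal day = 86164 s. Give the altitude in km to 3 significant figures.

297 km

Required period T = 86164 / 15.9 = 5419.1 s.
From T = 2π√(a³/μ): a = (μ T²/4π²)^(1/3) = (398600 × 5419.1² / 4π²)^(1/3) = 6668 km.
Altitude h = a − R = 6668 − 6371 = 297 km.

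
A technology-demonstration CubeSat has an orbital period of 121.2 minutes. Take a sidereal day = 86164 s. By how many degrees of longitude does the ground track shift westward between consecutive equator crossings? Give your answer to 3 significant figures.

T = 121.2 min = 7272.0 s.
During one orbit Earth rotates (7272.0 / 86164) × 360° = 30.38°.

30.4°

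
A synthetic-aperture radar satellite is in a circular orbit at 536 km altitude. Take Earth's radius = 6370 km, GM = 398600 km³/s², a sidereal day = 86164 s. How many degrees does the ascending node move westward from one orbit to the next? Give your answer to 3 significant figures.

23.9°

Semi-major axis a = 6370 + 536 = 6906 km. Period T = 2π√(a³/μ) = 2π√(6906³/398600) = 5711.5 s = 95.19 min.
During one orbit Earth rotates (5711.5 / 86164) × 360° = 23.86°.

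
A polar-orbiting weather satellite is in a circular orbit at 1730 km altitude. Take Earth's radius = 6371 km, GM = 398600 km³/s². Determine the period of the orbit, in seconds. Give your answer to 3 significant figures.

7260 seconds

Semi-major axis a = 6371 + 1730 = 8101 km. Period T = 2π√(a³/μ) = 2π√(8101³/398600) = 7256.4 s = 120.94 min.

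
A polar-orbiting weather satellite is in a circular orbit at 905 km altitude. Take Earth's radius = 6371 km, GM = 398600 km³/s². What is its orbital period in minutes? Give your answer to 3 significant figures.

103 min

Semi-major axis a = 6371 + 905 = 7276 km. Period T = 2π√(a³/μ) = 2π√(7276³/398600) = 6176.6 s = 102.94 min.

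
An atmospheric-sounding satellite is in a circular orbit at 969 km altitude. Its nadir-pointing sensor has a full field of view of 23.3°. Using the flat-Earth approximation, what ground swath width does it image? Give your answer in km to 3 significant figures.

Half-angle = 23.3°/2 = 11.65°.
Swath width ≈ 2h·tan(θ/2) = 2 × 969 × tan(11.65°) = 399.6 km.

400 km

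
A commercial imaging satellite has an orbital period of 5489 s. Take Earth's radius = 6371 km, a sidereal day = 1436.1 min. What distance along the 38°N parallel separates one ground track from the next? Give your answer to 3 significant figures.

Node shift per orbit = (5489.0/86166) × 360° = 22.93°.
Equatorial spacing = 22.93 × 111.2 km/° = 2550 km.
At 38° latitude, spacing = 2550 × cos(38°) = 2009 km.

2010 km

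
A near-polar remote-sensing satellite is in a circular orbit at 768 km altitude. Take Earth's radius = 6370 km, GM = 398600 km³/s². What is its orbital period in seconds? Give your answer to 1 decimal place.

6001.7 seconds

Semi-major axis a = 6370 + 768 = 7138 km. Period T = 2π√(a³/μ) = 2π√(7138³/398600) = 6001.7 s = 100.03 min.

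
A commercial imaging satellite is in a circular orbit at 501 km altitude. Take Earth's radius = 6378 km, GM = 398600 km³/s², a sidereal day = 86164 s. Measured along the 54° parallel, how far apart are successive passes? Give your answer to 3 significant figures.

Semi-major axis a = 6378 + 501 = 6879 km. Period T = 2π√(a³/μ) = 2π√(6879³/398600) = 5678.0 s = 94.63 min.
Node shift per orbit = (5678.0/86164) × 360° = 23.72°.
Equatorial spacing = 23.72 × 111.3 km/° = 2641 km.
At 54° latitude, spacing = 2641 × cos(54°) = 1552 km.

1550 km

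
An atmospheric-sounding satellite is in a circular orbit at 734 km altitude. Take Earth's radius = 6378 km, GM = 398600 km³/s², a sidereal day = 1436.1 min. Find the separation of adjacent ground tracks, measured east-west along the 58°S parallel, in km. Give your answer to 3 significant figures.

Semi-major axis a = 6378 + 734 = 7112 km. Period T = 2π√(a³/μ) = 2π√(7112³/398600) = 5969.0 s = 99.48 min.
Node shift per orbit = (5969.0/86166) × 360° = 24.94°.
Equatorial spacing = 24.94 × 111.3 km/° = 2776 km.
At 58° latitude, spacing = 2776 × cos(58°) = 1471 km.

1470 km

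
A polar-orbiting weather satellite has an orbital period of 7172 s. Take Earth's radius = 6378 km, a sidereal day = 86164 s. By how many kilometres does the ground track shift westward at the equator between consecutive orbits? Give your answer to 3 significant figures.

During one orbit Earth rotates (7172.0 / 86164) × 360° = 29.97°.
At the equator that is 29.97° × (2π·6378/360) km/° = 29.97 × 111.3 = 3336 km.

3340 km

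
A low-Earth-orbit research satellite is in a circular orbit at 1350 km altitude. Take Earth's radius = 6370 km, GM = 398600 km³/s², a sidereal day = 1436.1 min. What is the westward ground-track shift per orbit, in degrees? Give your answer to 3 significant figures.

28.2°

Semi-major axis a = 6370 + 1350 = 7720 km. Period T = 2π√(a³/μ) = 2π√(7720³/398600) = 6750.5 s = 112.51 min.
During one orbit Earth rotates (6750.5 / 86166) × 360° = 28.20°.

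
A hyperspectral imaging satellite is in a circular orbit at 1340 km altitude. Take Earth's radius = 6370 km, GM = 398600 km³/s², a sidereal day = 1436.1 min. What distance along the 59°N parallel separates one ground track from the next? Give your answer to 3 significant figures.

Semi-major axis a = 6370 + 1340 = 7710 km. Period T = 2π√(a³/μ) = 2π√(7710³/398600) = 6737.4 s = 112.29 min.
Node shift per orbit = (6737.4/86166) × 360° = 28.15°.
Equatorial spacing = 28.15 × 111.2 km/° = 3130 km.
At 59° latitude, spacing = 3130 × cos(59°) = 1612 km.

1610 km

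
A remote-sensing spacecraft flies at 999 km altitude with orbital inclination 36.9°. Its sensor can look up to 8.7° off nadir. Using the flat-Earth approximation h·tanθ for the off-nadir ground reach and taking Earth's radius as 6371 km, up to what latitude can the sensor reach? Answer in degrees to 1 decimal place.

For a prograde orbit the ground track reaches latitude ±i = ±36.9°.
Sensor half-swath on the ground ≈ 999·tan(8.7°) = 153 km = 1.37° of latitude.
Maximum observable latitude ≈ 36.9 + 1.37 = 38.3°.

38.3°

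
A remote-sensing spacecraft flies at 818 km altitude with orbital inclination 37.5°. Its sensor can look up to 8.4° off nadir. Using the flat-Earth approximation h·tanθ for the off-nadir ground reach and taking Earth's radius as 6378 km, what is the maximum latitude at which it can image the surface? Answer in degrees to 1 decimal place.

38.6°

For a prograde orbit the ground track reaches latitude ±i = ±37.5°.
Sensor half-swath on the ground ≈ 818·tan(8.4°) = 121 km = 1.09° of latitude.
Maximum observable latitude ≈ 37.5 + 1.09 = 38.6°.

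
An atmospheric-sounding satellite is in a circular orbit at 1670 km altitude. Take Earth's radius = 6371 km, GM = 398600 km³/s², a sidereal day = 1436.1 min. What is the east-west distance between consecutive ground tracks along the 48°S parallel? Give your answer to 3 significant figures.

Semi-major axis a = 6371 + 1670 = 8041 km. Period T = 2π√(a³/μ) = 2π√(8041³/398600) = 7175.9 s = 119.60 min.
Node shift per orbit = (7175.9/86166) × 360° = 29.98°.
Equatorial spacing = 29.98 × 111.2 km/° = 3334 km.
At 48° latitude, spacing = 3334 × cos(48°) = 2231 km.

2230 km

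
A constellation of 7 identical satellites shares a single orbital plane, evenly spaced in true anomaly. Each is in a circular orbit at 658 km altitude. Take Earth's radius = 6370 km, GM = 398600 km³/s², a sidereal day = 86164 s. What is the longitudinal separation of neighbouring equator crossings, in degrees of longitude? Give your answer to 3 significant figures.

Semi-major axis a = 6370 + 658 = 7028 km. Period T = 2π√(a³/μ) = 2π√(7028³/398600) = 5863.5 s = 97.73 min.
Single-satellite node shift = (5863.5/86164) × 360° = 24.50°.
With 7 satellites evenly phased, successive equator crossings are 24.50/7 = 3.500° apart.

3.50°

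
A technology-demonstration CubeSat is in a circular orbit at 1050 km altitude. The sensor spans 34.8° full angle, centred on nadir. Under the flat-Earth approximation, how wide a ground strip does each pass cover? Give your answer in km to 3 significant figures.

Half-angle = 34.8°/2 = 17.4°.
Swath width ≈ 2h·tan(θ/2) = 2 × 1050 × tan(17.4°) = 658.1 km.

658 km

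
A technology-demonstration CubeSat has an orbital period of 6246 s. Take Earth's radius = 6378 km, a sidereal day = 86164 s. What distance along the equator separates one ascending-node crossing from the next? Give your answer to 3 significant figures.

2900 km

During one orbit Earth rotates (6246.0 / 86164) × 360° = 26.10°.
At the equator that is 26.10° × (2π·6378/360) km/° = 26.10 × 111.3 = 2905 km.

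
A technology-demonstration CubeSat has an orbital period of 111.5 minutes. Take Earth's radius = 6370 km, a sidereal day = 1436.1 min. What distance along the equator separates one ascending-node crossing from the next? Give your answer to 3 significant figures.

T = 111.5 min = 6690.0 s.
During one orbit Earth rotates (6690.0 / 86166) × 360° = 27.95°.
At the equator that is 27.95° × (2π·6370/360) km/° = 27.95 × 111.2 = 3107 km.

3110 km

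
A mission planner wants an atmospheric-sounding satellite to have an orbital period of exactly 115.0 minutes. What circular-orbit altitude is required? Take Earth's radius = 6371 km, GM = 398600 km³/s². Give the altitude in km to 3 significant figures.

T = 115.0 min = 6900.0 s.
From T = 2π√(a³/μ): a = (μ T²/4π²)^(1/3) = (398600 × 6900.0² / 4π²)^(1/3) = 7834 km.
Altitude h = a − R = 7834 − 6371 = 1463 km.

1460 km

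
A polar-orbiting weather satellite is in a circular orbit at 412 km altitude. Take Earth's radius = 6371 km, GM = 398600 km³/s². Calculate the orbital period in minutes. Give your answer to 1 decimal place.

Semi-major axis a = 6371 + 412 = 6783 km. Period T = 2π√(a³/μ) = 2π√(6783³/398600) = 5559.6 s = 92.66 min.

92.7 min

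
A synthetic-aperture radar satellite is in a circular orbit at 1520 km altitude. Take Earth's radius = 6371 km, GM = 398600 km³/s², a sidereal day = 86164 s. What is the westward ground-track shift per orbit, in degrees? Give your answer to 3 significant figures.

Semi-major axis a = 6371 + 1520 = 7891 km. Period T = 2π√(a³/μ) = 2π√(7891³/398600) = 6976.0 s = 116.27 min.
During one orbit Earth rotates (6976.0 / 86164) × 360° = 29.15°.

29.1°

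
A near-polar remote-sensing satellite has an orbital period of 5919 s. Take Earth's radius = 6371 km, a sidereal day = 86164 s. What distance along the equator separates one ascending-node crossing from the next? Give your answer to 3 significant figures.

During one orbit Earth rotates (5919.0 / 86164) × 360° = 24.73°.
At the equator that is 24.73° × (2π·6371/360) km/° = 24.73 × 111.2 = 2750 km.

2750 km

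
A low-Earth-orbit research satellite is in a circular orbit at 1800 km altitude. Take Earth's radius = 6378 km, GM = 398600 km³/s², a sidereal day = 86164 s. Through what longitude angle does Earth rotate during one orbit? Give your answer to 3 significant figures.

30.8°

Semi-major axis a = 6378 + 1800 = 8178 km. Period T = 2π√(a³/μ) = 2π√(8178³/398600) = 7360.1 s = 122.67 min.
During one orbit Earth rotates (7360.1 / 86164) × 360° = 30.75°.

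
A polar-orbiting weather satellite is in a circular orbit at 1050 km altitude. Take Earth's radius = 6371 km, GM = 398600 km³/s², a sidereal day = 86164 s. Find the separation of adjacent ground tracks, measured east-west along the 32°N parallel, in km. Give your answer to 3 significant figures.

2510 km

Semi-major axis a = 6371 + 1050 = 7421 km. Period T = 2π√(a³/μ) = 2π√(7421³/398600) = 6362.2 s = 106.04 min.
Node shift per orbit = (6362.2/86164) × 360° = 26.58°.
Equatorial spacing = 26.58 × 111.2 km/° = 2956 km.
At 32° latitude, spacing = 2956 × cos(32°) = 2507 km.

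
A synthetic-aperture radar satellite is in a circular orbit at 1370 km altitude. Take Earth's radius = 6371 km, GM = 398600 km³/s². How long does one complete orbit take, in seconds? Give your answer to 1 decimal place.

6778.1 seconds

Semi-major axis a = 6371 + 1370 = 7741 km. Period T = 2π√(a³/μ) = 2π√(7741³/398600) = 6778.1 s = 112.97 min.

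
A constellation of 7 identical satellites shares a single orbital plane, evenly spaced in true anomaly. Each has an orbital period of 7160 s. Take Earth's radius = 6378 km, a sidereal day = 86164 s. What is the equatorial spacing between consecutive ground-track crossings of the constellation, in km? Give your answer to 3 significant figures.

476 km

Single-satellite node shift = (7160.0/86164) × 360° = 29.92°.
With 7 satellites evenly phased, successive equator crossings are 29.92/7 = 4.274° apart.
That is 4.274 × 111.3 = 476 km at the equator.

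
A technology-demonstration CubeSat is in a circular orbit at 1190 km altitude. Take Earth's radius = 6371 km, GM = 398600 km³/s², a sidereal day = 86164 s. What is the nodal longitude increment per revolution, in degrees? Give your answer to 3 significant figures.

27.3°

Semi-major axis a = 6371 + 1190 = 7561 km. Period T = 2π√(a³/μ) = 2π√(7561³/398600) = 6543.0 s = 109.05 min.
During one orbit Earth rotates (6543.0 / 86164) × 360° = 27.34°.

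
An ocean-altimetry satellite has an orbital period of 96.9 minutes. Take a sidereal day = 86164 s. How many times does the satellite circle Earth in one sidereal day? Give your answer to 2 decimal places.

T = 96.9 min = 5814.0 s.
Orbits per sidereal day = 86164 / 5814.0 = 14.820.

14.82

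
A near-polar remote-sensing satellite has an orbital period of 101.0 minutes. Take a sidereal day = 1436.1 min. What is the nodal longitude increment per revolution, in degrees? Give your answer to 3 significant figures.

T = 101.0 min = 6060.0 s.
During one orbit Earth rotates (6060.0 / 86166) × 360° = 25.32°.

25.3°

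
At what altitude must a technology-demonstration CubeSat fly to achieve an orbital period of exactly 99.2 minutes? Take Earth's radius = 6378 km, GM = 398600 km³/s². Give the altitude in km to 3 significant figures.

721 km

T = 99.2 min = 5952.0 s.
From T = 2π√(a³/μ): a = (μ T²/4π²)^(1/3) = (398600 × 5952.0² / 4π²)^(1/3) = 7099 km.
Altitude h = a − R = 7099 − 6378 = 721 km.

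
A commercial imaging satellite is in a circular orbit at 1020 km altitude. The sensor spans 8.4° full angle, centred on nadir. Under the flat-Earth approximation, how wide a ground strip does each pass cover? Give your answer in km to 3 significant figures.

150 km

Half-angle = 8.4°/2 = 4.2°.
Swath width ≈ 2h·tan(θ/2) = 2 × 1020 × tan(4.2°) = 149.8 km.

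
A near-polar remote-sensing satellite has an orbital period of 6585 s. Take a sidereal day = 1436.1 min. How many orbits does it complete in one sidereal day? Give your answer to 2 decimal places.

13.09

Orbits per sidereal day = 86166 / 6585.0 = 13.085.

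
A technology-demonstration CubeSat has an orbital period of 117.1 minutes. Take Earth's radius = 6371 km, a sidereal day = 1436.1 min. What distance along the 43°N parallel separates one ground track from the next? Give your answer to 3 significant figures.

T = 117.1 min = 7026.0 s.
Node shift per orbit = (7026.0/86166) × 360° = 29.35°.
Equatorial spacing = 29.35 × 111.2 km/° = 3264 km.
At 43° latitude, spacing = 3264 × cos(43°) = 2387 km.

2390 km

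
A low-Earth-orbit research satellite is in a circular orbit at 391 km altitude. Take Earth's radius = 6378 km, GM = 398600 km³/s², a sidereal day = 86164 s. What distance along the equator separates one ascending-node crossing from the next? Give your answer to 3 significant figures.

2580 km

Semi-major axis a = 6378 + 391 = 6769 km. Period T = 2π√(a³/μ) = 2π√(6769³/398600) = 5542.4 s = 92.37 min.
During one orbit Earth rotates (5542.4 / 86164) × 360° = 23.16°.
At the equator that is 23.16° × (2π·6378/360) km/° = 23.16 × 111.3 = 2578 km.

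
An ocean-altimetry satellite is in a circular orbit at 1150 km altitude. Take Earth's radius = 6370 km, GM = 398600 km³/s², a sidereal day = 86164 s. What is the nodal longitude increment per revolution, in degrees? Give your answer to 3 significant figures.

27.1°

Semi-major axis a = 6370 + 1150 = 7520 km. Period T = 2π√(a³/μ) = 2π√(7520³/398600) = 6489.9 s = 108.16 min.
During one orbit Earth rotates (6489.9 / 86164) × 360° = 27.12°.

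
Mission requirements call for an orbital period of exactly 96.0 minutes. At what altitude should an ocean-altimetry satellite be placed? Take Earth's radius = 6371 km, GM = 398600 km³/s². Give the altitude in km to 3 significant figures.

T = 96.0 min = 5760.0 s.
From T = 2π√(a³/μ): a = (μ T²/4π²)^(1/3) = (398600 × 5760.0² / 4π²)^(1/3) = 6945 km.
Altitude h = a − R = 6945 − 6371 = 574 km.

574 km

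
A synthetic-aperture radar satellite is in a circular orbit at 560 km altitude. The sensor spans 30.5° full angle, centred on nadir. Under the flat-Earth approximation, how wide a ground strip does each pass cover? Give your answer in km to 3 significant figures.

305 km

Half-angle = 30.5°/2 = 15.25°.
Swath width ≈ 2h·tan(θ/2) = 2 × 560 × tan(15.25°) = 305.3 km.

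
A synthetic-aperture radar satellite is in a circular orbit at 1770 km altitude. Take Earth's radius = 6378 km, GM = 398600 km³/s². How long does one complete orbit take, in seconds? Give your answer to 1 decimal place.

Semi-major axis a = 6378 + 1770 = 8148 km. Period T = 2π√(a³/μ) = 2π√(8148³/398600) = 7319.6 s = 121.99 min.

7319.6 seconds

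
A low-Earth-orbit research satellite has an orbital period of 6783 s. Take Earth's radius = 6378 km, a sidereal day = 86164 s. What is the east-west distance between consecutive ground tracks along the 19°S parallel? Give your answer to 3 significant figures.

Node shift per orbit = (6783.0/86164) × 360° = 28.34°.
Equatorial spacing = 28.34 × 111.3 km/° = 3155 km.
At 19° latitude, spacing = 3155 × cos(19°) = 2983 km.

2980 km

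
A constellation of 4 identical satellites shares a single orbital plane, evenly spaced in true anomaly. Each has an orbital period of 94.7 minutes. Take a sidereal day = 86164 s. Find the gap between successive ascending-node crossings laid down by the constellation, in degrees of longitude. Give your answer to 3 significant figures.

5.93°

T = 94.7 min = 5682.0 s.
Single-satellite node shift = (5682.0/86164) × 360° = 23.74°.
With 4 satellites evenly phased, successive equator crossings are 23.74/4 = 5.935° apart.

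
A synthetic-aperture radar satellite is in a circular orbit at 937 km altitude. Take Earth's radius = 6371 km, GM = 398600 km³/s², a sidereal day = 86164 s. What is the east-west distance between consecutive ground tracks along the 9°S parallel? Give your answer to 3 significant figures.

2850 km

Semi-major axis a = 6371 + 937 = 7308 km. Period T = 2π√(a³/μ) = 2π√(7308³/398600) = 6217.4 s = 103.62 min.
Node shift per orbit = (6217.4/86164) × 360° = 25.98°.
Equatorial spacing = 25.98 × 111.2 km/° = 2888 km.
At 9° latitude, spacing = 2888 × cos(9°) = 2853 km.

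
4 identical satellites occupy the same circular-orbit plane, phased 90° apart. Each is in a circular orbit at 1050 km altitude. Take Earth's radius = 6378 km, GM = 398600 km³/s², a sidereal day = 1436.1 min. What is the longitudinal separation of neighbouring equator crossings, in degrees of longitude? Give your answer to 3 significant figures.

6.65°

Semi-major axis a = 6378 + 1050 = 7428 km. Period T = 2π√(a³/μ) = 2π√(7428³/398600) = 6371.2 s = 106.19 min.
Single-satellite node shift = (6371.2/86166) × 360° = 26.62°.
With 4 satellites evenly phased, successive equator crossings are 26.62/4 = 6.655° apart.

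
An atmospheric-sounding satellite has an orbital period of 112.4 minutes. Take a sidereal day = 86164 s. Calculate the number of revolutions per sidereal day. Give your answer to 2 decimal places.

12.78

T = 112.4 min = 6744.0 s.
Orbits per sidereal day = 86164 / 6744.0 = 12.776.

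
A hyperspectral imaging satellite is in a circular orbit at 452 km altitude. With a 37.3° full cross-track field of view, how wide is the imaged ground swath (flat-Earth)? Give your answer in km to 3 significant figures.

305 km

Half-angle = 37.3°/2 = 18.65°.
Swath width ≈ 2h·tan(θ/2) = 2 × 452 × tan(18.65°) = 305.1 km.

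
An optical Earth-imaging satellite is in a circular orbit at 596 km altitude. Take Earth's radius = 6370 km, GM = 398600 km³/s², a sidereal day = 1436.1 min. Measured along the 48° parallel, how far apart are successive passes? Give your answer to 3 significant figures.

Semi-major axis a = 6370 + 596 = 6966 km. Period T = 2π√(a³/μ) = 2π√(6966³/398600) = 5786.1 s = 96.44 min.
Node shift per orbit = (5786.1/86166) × 360° = 24.17°.
Equatorial spacing = 24.17 × 111.2 km/° = 2688 km.
At 48° latitude, spacing = 2688 × cos(48°) = 1798 km.

1800 km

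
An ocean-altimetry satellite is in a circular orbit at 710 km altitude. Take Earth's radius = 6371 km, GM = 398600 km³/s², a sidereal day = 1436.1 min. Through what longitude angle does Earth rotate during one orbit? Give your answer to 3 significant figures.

24.8°

Semi-major axis a = 6371 + 710 = 7081 km. Period T = 2π√(a³/μ) = 2π√(7081³/398600) = 5930.0 s = 98.83 min.
During one orbit Earth rotates (5930.0 / 86166) × 360° = 24.78°.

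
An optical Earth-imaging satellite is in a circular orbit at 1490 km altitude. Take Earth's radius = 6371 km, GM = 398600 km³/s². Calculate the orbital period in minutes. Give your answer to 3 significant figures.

Semi-major axis a = 6371 + 1490 = 7861 km. Period T = 2π√(a³/μ) = 2π√(7861³/398600) = 6936.3 s = 115.61 min.

116 min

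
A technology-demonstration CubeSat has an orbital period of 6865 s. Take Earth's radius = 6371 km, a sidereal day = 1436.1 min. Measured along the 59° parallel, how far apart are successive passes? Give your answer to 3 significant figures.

1640 km

Node shift per orbit = (6865.0/86166) × 360° = 28.68°.
Equatorial spacing = 28.68 × 111.2 km/° = 3189 km.
At 59° latitude, spacing = 3189 × cos(59°) = 1643 km.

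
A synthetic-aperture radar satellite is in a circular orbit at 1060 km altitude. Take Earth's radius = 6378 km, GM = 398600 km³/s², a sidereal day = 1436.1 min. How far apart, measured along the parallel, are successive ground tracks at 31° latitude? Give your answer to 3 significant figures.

Semi-major axis a = 6378 + 1060 = 7438 km. Period T = 2π√(a³/μ) = 2π√(7438³/398600) = 6384.0 s = 106.40 min.
Node shift per orbit = (6384.0/86166) × 360° = 26.67°.
Equatorial spacing = 26.67 × 111.3 km/° = 2969 km.
At 31° latitude, spacing = 2969 × cos(31°) = 2545 km.

2550 km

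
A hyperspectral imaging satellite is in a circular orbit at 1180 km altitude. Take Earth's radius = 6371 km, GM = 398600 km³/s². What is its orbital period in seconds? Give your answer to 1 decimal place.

Semi-major axis a = 6371 + 1180 = 7551 km. Period T = 2π√(a³/μ) = 2π√(7551³/398600) = 6530.1 s = 108.83 min.

6530.1 seconds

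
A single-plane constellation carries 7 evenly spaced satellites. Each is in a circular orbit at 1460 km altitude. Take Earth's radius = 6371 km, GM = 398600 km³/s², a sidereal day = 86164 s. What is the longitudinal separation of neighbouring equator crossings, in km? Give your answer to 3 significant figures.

Semi-major axis a = 6371 + 1460 = 7831 km. Period T = 2π√(a³/μ) = 2π√(7831³/398600) = 6896.6 s = 114.94 min.
Single-satellite node shift = (6896.6/86164) × 360° = 28.81°.
With 7 satellites evenly phased, successive equator crossings are 28.81/7 = 4.116° apart.
That is 4.116 × 111.2 = 458 km at the equator.

458 km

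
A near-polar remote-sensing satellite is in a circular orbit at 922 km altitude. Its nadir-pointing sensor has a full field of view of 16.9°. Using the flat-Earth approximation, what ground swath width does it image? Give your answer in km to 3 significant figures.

274 km

Half-angle = 16.9°/2 = 8.45°.
Swath width ≈ 2h·tan(θ/2) = 2 × 922 × tan(8.45°) = 273.9 km.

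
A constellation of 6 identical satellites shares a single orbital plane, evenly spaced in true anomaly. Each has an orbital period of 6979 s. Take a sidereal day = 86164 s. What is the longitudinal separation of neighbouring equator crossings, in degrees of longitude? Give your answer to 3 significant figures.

Single-satellite node shift = (6979.0/86164) × 360° = 29.16°.
With 6 satellites evenly phased, successive equator crossings are 29.16/6 = 4.860° apart.

4.86°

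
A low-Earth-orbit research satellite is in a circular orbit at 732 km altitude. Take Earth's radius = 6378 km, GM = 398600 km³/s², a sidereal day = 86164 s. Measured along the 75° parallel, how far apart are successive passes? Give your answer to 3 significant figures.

Semi-major axis a = 6378 + 732 = 7110 km. Period T = 2π√(a³/μ) = 2π√(7110³/398600) = 5966.4 s = 99.44 min.
Node shift per orbit = (5966.4/86164) × 360° = 24.93°.
Equatorial spacing = 24.93 × 111.3 km/° = 2775 km.
At 75° latitude, spacing = 2775 × cos(75°) = 718 km.

718 km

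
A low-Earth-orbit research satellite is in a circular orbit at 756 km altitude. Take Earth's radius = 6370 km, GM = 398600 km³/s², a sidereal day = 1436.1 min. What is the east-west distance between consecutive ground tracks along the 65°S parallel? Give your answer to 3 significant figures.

Semi-major axis a = 6370 + 756 = 7126 km. Period T = 2π√(a³/μ) = 2π√(7126³/398600) = 5986.6 s = 99.78 min.
Node shift per orbit = (5986.6/86166) × 360° = 25.01°.
Equatorial spacing = 25.01 × 111.2 km/° = 2781 km.
At 65° latitude, spacing = 2781 × cos(65°) = 1175 km.

1180 km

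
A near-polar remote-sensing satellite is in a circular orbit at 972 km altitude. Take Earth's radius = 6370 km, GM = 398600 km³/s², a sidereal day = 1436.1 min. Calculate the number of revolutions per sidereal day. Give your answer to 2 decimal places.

13.76

Semi-major axis a = 6370 + 972 = 7342 km. Period T = 2π√(a³/μ) = 2π√(7342³/398600) = 6260.8 s = 104.35 min.
Orbits per sidereal day = 86166 / 6260.8 = 13.763.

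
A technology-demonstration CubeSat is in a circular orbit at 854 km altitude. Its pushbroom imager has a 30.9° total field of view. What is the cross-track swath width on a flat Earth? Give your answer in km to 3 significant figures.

Half-angle = 30.9°/2 = 15.45°.
Swath width ≈ 2h·tan(θ/2) = 2 × 854 × tan(15.45°) = 472.1 km.

472 km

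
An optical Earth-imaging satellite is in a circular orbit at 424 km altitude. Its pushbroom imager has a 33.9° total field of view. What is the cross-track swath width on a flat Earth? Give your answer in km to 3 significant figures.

Half-angle = 33.9°/2 = 16.95°.
Swath width ≈ 2h·tan(θ/2) = 2 × 424 × tan(16.95°) = 258.5 km.

258 km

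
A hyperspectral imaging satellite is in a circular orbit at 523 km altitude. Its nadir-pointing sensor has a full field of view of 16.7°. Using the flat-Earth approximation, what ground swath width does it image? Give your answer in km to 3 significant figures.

Half-angle = 16.7°/2 = 8.35°.
Swath width ≈ 2h·tan(θ/2) = 2 × 523 × tan(8.35°) = 153.5 km.

154 km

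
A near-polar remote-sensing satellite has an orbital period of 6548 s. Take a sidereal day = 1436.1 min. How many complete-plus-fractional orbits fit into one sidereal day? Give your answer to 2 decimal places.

Orbits per sidereal day = 86166 / 6548.0 = 13.159.

13.16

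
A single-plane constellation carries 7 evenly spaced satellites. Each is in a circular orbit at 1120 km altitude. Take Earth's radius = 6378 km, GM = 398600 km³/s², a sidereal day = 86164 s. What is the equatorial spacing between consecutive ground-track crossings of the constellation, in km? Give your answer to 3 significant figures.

Semi-major axis a = 6378 + 1120 = 7498 km. Period T = 2π√(a³/μ) = 2π√(7498³/398600) = 6461.4 s = 107.69 min.
Single-satellite node shift = (6461.4/86164) × 360° = 27.00°.
With 7 satellites evenly phased, successive equator crossings are 27.00/7 = 3.857° apart.
That is 3.857 × 111.3 = 429 km at the equator.

429 km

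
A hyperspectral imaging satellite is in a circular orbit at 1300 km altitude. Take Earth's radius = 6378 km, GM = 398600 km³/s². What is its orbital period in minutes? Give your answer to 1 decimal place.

Semi-major axis a = 6378 + 1300 = 7678 km. Period T = 2π√(a³/μ) = 2π√(7678³/398600) = 6695.5 s = 111.59 min.

111.6 min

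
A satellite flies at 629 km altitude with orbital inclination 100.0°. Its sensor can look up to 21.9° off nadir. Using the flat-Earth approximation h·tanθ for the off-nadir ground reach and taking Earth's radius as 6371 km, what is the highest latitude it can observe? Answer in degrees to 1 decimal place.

Retrograde orbit: the ground track reaches ±(180° − i) = ±(180 − 100.0) = ±80.0°.
Sensor half-swath on the ground ≈ 629·tan(21.9°) = 253 km = 2.27° of latitude.
Maximum observable latitude ≈ 80.0 + 2.27 = 82.3°.

82.3°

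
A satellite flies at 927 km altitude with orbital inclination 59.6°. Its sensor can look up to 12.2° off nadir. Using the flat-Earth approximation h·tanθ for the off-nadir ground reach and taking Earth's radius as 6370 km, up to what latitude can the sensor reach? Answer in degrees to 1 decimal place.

61.4°

For a prograde orbit the ground track reaches latitude ±i = ±59.6°.
Sensor half-swath on the ground ≈ 927·tan(12.2°) = 200 km = 1.80° of latitude.
Maximum observable latitude ≈ 59.6 + 1.80 = 61.4°.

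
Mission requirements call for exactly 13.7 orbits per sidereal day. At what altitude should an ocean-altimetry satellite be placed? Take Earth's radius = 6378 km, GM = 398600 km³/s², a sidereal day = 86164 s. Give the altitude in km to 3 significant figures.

986 km

Required period T = 86164 / 13.7 = 6289.3 s.
From T = 2π√(a³/μ): a = (μ T²/4π²)^(1/3) = (398600 × 6289.3² / 4π²)^(1/3) = 7364 km.
Altitude h = a − R = 7364 − 6378 = 986 km.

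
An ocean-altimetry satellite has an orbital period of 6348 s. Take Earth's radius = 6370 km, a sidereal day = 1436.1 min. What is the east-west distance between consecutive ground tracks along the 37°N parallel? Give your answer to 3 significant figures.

Node shift per orbit = (6348.0/86166) × 360° = 26.52°.
Equatorial spacing = 26.52 × 111.2 km/° = 2949 km.
At 37° latitude, spacing = 2949 × cos(37°) = 2355 km.

2350 km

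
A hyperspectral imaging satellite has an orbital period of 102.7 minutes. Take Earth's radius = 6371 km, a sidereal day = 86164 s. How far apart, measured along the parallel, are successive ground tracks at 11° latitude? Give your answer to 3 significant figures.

2810 km

T = 102.7 min = 6162.0 s.
Node shift per orbit = (6162.0/86164) × 360° = 25.75°.
Equatorial spacing = 25.75 × 111.2 km/° = 2863 km.
At 11° latitude, spacing = 2863 × cos(11°) = 2810 km.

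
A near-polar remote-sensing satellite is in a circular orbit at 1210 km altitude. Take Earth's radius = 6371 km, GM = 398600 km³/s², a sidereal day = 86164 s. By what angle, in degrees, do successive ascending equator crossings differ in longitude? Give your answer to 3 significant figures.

27.4°

Semi-major axis a = 6371 + 1210 = 7581 km. Period T = 2π√(a³/μ) = 2π√(7581³/398600) = 6569.0 s = 109.48 min.
During one orbit Earth rotates (6569.0 / 86164) × 360° = 27.45°.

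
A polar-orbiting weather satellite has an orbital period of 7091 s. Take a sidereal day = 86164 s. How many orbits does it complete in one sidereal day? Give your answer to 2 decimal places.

12.15

Orbits per sidereal day = 86164 / 7091.0 = 12.151.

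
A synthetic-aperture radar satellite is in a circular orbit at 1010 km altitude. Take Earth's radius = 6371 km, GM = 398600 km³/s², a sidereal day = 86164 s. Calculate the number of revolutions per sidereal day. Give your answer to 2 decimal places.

Semi-major axis a = 6371 + 1010 = 7381 km. Period T = 2π√(a³/μ) = 2π√(7381³/398600) = 6310.8 s = 105.18 min.
Orbits per sidereal day = 86164 / 6310.8 = 13.653.

13.65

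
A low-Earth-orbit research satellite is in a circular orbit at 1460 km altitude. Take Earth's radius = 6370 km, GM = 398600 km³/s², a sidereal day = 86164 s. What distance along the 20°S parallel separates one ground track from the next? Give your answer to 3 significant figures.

3010 km

Semi-major axis a = 6370 + 1460 = 7830 km. Period T = 2π√(a³/μ) = 2π√(7830³/398600) = 6895.3 s = 114.92 min.
Node shift per orbit = (6895.3/86164) × 360° = 28.81°.
Equatorial spacing = 28.81 × 111.2 km/° = 3203 km.
At 20° latitude, spacing = 3203 × cos(20°) = 3010 km.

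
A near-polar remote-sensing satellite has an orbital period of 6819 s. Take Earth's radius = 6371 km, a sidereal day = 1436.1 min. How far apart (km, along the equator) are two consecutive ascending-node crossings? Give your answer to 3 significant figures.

During one orbit Earth rotates (6819.0 / 86166) × 360° = 28.49°.
At the equator that is 28.49° × (2π·6371/360) km/° = 28.49 × 111.2 = 3168 km.

3170 km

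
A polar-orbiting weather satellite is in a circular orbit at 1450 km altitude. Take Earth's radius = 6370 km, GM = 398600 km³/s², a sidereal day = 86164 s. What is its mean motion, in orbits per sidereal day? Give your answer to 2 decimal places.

Semi-major axis a = 6370 + 1450 = 7820 km. Period T = 2π√(a³/μ) = 2π√(7820³/398600) = 6882.1 s = 114.70 min.
Orbits per sidereal day = 86164 / 6882.1 = 12.520.

12.52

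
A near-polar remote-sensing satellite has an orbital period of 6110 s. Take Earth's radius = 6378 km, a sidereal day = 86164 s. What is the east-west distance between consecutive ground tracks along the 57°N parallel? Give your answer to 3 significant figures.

1550 km

Node shift per orbit = (6110.0/86164) × 360° = 25.53°.
Equatorial spacing = 25.53 × 111.3 km/° = 2842 km.
At 57° latitude, spacing = 2842 × cos(57°) = 1548 km.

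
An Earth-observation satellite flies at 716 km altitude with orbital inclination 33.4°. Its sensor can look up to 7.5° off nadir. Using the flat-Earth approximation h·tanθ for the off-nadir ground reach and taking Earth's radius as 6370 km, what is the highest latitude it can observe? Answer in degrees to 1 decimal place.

For a prograde orbit the ground track reaches latitude ±i = ±33.4°.
Sensor half-swath on the ground ≈ 716·tan(7.5°) = 94 km = 0.85° of latitude.
Maximum observable latitude ≈ 33.4 + 0.85 = 34.2°.

34.2°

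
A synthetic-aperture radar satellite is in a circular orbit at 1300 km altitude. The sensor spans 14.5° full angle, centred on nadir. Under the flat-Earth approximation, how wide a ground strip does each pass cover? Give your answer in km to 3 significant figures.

331 km

Half-angle = 14.5°/2 = 7.25°.
Swath width ≈ 2h·tan(θ/2) = 2 × 1300 × tan(7.25°) = 330.8 km.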